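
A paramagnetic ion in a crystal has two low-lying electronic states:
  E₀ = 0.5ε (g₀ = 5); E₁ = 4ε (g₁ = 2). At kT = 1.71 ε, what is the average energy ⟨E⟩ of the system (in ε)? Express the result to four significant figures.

Eᵢ/kT = 0.292398, 2.33918.
Z = Σ gᵢe^(−Eᵢ/kT) = 5·e^(−0.292398) + 2·e^(−2.33918) = 3.73236 + 0.192813 = 3.92517.
⟨E⟩ = Σ Eᵢ gᵢe^(−Eᵢ/kT) / Z = (0.5·3.73236 + 4·0.192813) / 3.92517 = 0.6719 ε.

0.6719 ε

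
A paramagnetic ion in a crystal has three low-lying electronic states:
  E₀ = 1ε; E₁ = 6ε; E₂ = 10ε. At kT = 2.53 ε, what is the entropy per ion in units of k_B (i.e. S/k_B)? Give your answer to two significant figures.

Eᵢ/kT = 0.3953, 2.372, 3.953.
Z = Σ e^(−Eᵢ/kT) = e^(−0.3953) + e^(−2.372) + e^(−3.953) = 0.6735 + 0.09329 + 0.01920 = 0.7860.
⟨E⟩ = Σ EᵢPᵢ = 1.813 ε.
S/k_B = ln Z + ⟨E⟩/kT = ln(0.7860) + 1.813/2.53 = -0.2408 + 0.7166 = 0.48.

0.48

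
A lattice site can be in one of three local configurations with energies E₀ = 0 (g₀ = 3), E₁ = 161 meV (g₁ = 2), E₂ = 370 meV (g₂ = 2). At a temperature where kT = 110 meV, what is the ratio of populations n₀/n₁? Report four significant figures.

6.482

n₀/n₁ = (g₀/g₁) exp[−(E₀−E₁)/kT] = (3/2) × exp(−(-161 meV)/(110 meV)) = (3/2) × exp(1.46364) = 6.482.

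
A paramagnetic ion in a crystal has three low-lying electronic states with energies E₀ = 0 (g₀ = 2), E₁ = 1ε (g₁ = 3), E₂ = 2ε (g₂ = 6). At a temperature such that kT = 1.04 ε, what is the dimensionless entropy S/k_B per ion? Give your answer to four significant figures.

2.085

Eᵢ/kT = 0, 0.961538, 1.92308.
Z = Σ gᵢe^(−Eᵢ/kT) = 2·e^(−0) + 3·e^(−0.961538) + 6·e^(−1.92308) = 2.00000 + 1.14691 + 0.876937 = 4.02385.
⟨E⟩ = Σ EᵢPᵢ = 0.720898 ε.
S/k_B = ln Z + ⟨E⟩/kT = ln(4.02385) + 0.720898/1.04 = 1.39224 + 0.693171 = 2.085.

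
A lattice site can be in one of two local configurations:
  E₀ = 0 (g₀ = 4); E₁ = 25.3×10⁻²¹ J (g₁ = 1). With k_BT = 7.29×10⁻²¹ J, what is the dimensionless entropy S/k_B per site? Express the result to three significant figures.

Eᵢ/kT = 0, 3.4705.
Z = Σ gᵢe^(−Eᵢ/kT) = 4·e^(−0) + 1·e^(−3.4705) = 4.0000 + 0.031101 = 4.0311.
⟨E⟩ = Σ EᵢPᵢ = 0.19520 ×10⁻²¹ J.
S/k_B = ln Z + ⟨E⟩/kT = ln(4.0311) + 0.19520/7.29 = 1.3940 + 0.026776 = 1.42.

1.42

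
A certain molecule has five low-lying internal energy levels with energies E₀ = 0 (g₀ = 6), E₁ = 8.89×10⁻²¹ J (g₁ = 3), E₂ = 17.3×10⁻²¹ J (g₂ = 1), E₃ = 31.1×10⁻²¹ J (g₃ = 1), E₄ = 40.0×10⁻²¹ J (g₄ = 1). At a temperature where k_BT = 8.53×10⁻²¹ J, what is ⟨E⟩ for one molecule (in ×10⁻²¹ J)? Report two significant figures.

Eᵢ/kT = 0, 1.042, 2.028, 3.646, 4.689.
Z = Σ gᵢe^(−Eᵢ/kT) = 6·e^(−0) + 3·e^(−1.042) + 1·e^(−2.028) + 1·e^(−3.646) + 1·e^(−4.689) = 6.000 + 1.058 + 0.1316 + 0.02610 + 0.009196 = 7.225.
⟨E⟩ = Σ Eᵢ gᵢe^(−Eᵢ/kT) / Z = (0·6.000 + 8.89·1.058 + 17.3·0.1316 + 31.1·0.02610 + 40.0·0.009196) / 7.225 = 1.8 ×10⁻²¹ J.

1.8 ×10⁻²¹ J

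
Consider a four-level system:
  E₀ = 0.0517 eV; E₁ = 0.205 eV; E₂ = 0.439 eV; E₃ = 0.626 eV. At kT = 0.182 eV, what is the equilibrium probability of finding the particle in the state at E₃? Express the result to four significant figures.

0.02676

Eᵢ/kT = 0.284066, 1.12637, 2.41209, 3.43956.
Z = Σ e^(−Eᵢ/kT) = e^(−0.284066) + e^(−1.12637) + e^(−2.41209) + e^(−3.43956) = 0.752717 + 0.324208 + 0.0896278 + 0.0320788 = 1.19863.
P₃ = e^(−E₃/kT) / Z = 0.0320788/1.19863 = 0.02676.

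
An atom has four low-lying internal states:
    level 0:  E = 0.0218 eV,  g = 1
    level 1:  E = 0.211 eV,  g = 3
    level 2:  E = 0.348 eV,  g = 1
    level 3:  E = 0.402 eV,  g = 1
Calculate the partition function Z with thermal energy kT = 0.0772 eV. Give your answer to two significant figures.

Z = 0.97

Eᵢ/kT = 0.2824, 2.733, 4.508, 5.207.
Z = Σ gᵢe^(−Eᵢ/kT) = 1·e^(−0.2824) + 3·e^(−2.733) + 1·e^(−4.508) + 1·e^(−5.207) = 0.7540 + 0.1951 + 0.01102 + 0.005478 = 0.9656.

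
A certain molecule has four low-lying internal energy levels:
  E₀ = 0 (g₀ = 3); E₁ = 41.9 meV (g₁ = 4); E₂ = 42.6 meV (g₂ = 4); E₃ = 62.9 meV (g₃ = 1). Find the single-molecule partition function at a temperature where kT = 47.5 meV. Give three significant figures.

Eᵢ/kT = 0, 0.88211, 0.89684, 1.3242.
Z = Σ gᵢe^(−Eᵢ/kT) = 3·e^(−0) + 4·e^(−0.88211) + 4·e^(−0.89684) + 1·e^(−1.3242) = 3.0000 + 1.6556 + 1.6314 + 0.26602 = 6.5530.

Z = 6.55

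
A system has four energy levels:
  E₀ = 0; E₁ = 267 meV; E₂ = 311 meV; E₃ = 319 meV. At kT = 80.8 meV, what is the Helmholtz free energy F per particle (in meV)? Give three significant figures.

-6.02 meV

Eᵢ/kT = 0, 3.3045, 3.8490, 3.9480.
Z = Σ e^(−Eᵢ/kT) = e^(−0) + e^(−3.3045) + e^(−3.8490) + e^(−3.9480) = 1.0000 + 0.036718 + 0.021301 + 0.019293 = 1.0773.
F = −kT ln Z = −80.8 × ln(1.0773) = −80.8 × 0.074458 = -6.02 meV.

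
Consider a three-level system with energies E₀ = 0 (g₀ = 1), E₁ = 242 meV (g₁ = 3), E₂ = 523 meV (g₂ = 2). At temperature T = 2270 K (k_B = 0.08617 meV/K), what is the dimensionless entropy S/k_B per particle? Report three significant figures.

1.42

k_BT = 0.08617 × 2270 K = 195.61 meV.
Eᵢ/kT = 0, 1.2372, 2.6737.
Z = Σ gᵢe^(−Eᵢ/kT) = 1·e^(−0) + 3·e^(−1.2372) + 2·e^(−2.6737) = 1.0000 + 0.87059 + 0.13799 = 2.0086.
⟨E⟩ = Σ EᵢPᵢ = 140.82 meV.
S/k_B = ln Z + ⟨E⟩/kT = ln(2.0086) + 140.82/195.61 = 0.69744 + 0.71990 = 1.42.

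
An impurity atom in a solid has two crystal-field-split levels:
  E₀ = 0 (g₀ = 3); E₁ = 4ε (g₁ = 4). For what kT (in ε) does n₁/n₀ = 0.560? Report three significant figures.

n₁/n₀ = (g₁/g₀) exp[−(E₁−E₀)/kT] = 0.560.
⇒ (E₁−E₀)/kT = ln((4/3)/0.560) = ln(2.3810) = 0.86752.
kT = 4ε / 0.86752 = 4.61 ε.

4.61 ε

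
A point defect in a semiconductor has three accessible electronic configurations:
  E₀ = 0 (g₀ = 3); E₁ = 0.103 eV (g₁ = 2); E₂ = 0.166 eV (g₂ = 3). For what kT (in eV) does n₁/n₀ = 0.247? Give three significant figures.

0.104 eV

n₁/n₀ = (g₁/g₀) exp[−(E₁−E₀)/kT] = 0.247.
⇒ (E₁−E₀)/kT = ln((2/3)/0.247) = ln(2.6991) = 0.99292.
kT = 0.103 eV / 0.99292 = 0.104 eV.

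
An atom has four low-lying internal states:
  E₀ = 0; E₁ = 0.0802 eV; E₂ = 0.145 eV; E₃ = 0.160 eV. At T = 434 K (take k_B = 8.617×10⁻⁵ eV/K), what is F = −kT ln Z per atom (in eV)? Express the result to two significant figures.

-0.0053 eV

k_BT = 8.617×10⁻⁵ × 434 K = 0.03740 eV.
Eᵢ/kT = 0, 2.144, 3.877, 4.278.
Z = Σ e^(−Eᵢ/kT) = e^(−0) + e^(−2.144) + e^(−3.877) + e^(−4.278) = 1.000 + 0.1172 + 0.02071 + 0.01387 = 1.152.
F = −kT ln Z = −0.03740 × ln(1.152) = −0.03740 × 0.1415 = -0.0053 eV.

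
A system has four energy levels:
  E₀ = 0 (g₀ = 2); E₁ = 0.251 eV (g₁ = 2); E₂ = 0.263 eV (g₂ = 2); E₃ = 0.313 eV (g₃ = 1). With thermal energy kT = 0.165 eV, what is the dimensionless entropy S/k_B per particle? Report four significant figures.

1.630

Eᵢ/kT = 0, 1.52121, 1.59394, 1.89697.
Z = Σ gᵢe^(−Eᵢ/kT) = 2·e^(−0) + 2·e^(−1.52121) + 2·e^(−1.59394) + 1·e^(−1.89697) = 2.00000 + 0.436895 + 0.406247 + 0.150022 = 2.99316.
⟨E⟩ = Σ EᵢPᵢ = 0.0880209 eV.
S/k_B = ln Z + ⟨E⟩/kT = ln(2.99316) + 0.0880209/0.165 = 1.09633 + 0.533460 = 1.630.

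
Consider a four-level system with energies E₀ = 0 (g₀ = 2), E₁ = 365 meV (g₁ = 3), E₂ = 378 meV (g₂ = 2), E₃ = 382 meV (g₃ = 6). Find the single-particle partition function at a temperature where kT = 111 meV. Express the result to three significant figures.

Eᵢ/kT = 0, 3.2883, 3.4054, 3.4414.
Z = Σ gᵢe^(−Eᵢ/kT) = 2·e^(−0) + 3·e^(−3.2883) + 2·e^(−3.4054) + 6·e^(−3.4414) = 2.0000 + 0.11195 + 0.066387 + 0.19212 = 2.3705.

Z = 2.37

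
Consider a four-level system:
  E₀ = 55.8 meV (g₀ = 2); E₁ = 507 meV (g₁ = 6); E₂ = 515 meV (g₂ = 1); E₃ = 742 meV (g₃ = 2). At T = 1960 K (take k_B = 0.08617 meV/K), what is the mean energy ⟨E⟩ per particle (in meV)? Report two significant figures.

k_BT = 0.08617 × 1960 K = 168.9 meV.
Eᵢ/kT = 0.3304, 3.002, 3.049, 4.393.
Z = Σ gᵢe^(−Eᵢ/kT) = 2·e^(−0.3304) + 6·e^(−3.002) + 1·e^(−3.049) + 2·e^(−4.393) = 1.437 + 0.2981 + 0.04741 + 0.02473 = 1.807.
⟨E⟩ = Σ Eᵢ gᵢe^(−Eᵢ/kT) / Z = (55.8·1.437 + 507·0.2981 + 515·0.04741 + 742·0.02473) / 1.807 = 150 meV.

150 meV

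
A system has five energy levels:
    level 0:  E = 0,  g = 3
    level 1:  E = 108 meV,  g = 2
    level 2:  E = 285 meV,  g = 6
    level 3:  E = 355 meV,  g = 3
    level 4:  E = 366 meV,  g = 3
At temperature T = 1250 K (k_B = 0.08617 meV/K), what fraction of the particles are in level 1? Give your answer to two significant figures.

0.17

k_BT = 0.08617 × 1250 K = 107.7 meV.
Eᵢ/kT = 0, 1.003, 2.646, 3.296, 3.398.
Z = Σ gᵢe^(−Eᵢ/kT) = 3·e^(−0) + 2·e^(−1.003) + 6·e^(−2.646) + 3·e^(−3.296) + 3·e^(−3.398) = 3.000 + 0.7336 + 0.4256 + 0.1111 + 0.1003 = 4.371.
P₁ = g₁ e^(−E₁/kT) / Z = 0.7336/4.371 = 0.17.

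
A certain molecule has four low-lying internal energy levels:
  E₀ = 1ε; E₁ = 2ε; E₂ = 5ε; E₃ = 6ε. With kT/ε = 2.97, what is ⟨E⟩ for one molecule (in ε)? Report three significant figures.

Eᵢ/kT = 0.33670, 0.67340, 1.6835, 2.0202.
Z = Σ e^(−Eᵢ/kT) = e^(−0.33670) + e^(−0.67340) + e^(−1.6835) + e^(−2.0202) = 0.71412 + 0.50997 + 0.18572 + 0.13263 = 1.5424.
⟨E⟩ = Σ Eᵢ e^(−Eᵢ/kT) / Z = (1·0.71412 + 2·0.50997 + 5·0.18572 + 6·0.13263) / 1.5424 = 2.24 ε.

2.24 ε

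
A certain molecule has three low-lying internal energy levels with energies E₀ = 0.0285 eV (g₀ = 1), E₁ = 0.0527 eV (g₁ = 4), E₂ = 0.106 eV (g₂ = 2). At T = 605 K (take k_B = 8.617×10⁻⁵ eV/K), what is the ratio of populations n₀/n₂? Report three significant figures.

k_BT = 8.617×10⁻⁵ × 605 K = 0.052133 eV.
n₀/n₂ = (g₀/g₂) exp[−(E₀−E₂)/kT] = (1/2) × exp(−(-0.0775 eV)/(0.052133 eV)) = (1/2) × exp(1.4866) = 2.21.

2.21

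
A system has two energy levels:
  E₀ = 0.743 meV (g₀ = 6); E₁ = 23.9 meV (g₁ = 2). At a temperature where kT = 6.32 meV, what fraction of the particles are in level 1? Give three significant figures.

Eᵢ/kT = 0.11756, 3.7816.
Z = Σ gᵢe^(−Eᵢ/kT) = 6·e^(−0.11756) + 2·e^(−3.7816) = 5.3345 + 0.045572 = 5.3801.
P₁ = g₁ e^(−E₁/kT) / Z = 0.045572/5.3801 = 0.00847.

0.00847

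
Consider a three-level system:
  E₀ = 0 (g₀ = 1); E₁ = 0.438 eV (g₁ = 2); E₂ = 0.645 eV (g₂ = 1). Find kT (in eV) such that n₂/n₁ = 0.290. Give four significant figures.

0.3800 eV

n₂/n₁ = (g₂/g₁) exp[−(E₂−E₁)/kT] = 0.290.
⇒ (E₂−E₁)/kT = ln((1/2)/0.290) = ln(1.72414) = 0.544728.
kT = 0.207 eV / 0.544728 = 0.3800 eV.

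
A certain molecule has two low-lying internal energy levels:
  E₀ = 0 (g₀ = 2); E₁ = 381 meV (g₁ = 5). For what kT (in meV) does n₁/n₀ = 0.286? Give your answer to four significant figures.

175.7 meV

n₁/n₀ = (g₁/g₀) exp[−(E₁−E₀)/kT] = 0.286.
⇒ (E₁−E₀)/kT = ln((5/2)/0.286) = ln(8.74126) = 2.16805.
kT = 381 meV / 2.16805 = 175.7 meV.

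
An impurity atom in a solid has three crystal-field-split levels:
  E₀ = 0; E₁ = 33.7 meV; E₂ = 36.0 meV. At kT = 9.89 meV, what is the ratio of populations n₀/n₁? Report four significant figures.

n₀/n₁ = exp[−(E₀−E₁)/kT] = exp(−(-33.7 meV)/(9.89 meV)) = exp(3.40748) = 30.19.

30.19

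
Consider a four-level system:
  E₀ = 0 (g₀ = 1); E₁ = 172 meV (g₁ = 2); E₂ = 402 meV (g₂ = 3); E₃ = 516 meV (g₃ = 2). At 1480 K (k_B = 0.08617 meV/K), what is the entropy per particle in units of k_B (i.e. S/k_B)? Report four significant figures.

k_BT = 0.08617 × 1480 K = 127.532 meV.
Eᵢ/kT = 0, 1.34868, 3.15215, 4.04604.
Z = Σ gᵢe^(−Eᵢ/kT) = 1·e^(−0) + 2·e^(−1.34868) + 3·e^(−3.15215) + 2·e^(−4.04604) = 1.00000 + 0.519165 + 0.128280 + 0.0349830 = 1.68243.
⟨E⟩ = Σ EᵢPᵢ = 94.4563 meV.
S/k_B = ln Z + ⟨E⟩/kT = ln(1.68243) + 94.4563/127.532 = 0.520239 + 0.740648 = 1.261.

1.261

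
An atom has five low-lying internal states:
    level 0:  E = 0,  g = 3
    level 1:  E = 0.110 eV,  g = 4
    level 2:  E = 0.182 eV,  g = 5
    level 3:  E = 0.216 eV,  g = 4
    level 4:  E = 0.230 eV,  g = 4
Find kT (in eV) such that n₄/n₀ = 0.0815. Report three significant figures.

0.0823 eV

n₄/n₀ = (g₄/g₀) exp[−(E₄−E₀)/kT] = 0.0815.
⇒ (E₄−E₀)/kT = ln((4/3)/0.0815) = ln(16.360) = 2.7948.
kT = 0.230 eV / 2.7948 = 0.0823 eV.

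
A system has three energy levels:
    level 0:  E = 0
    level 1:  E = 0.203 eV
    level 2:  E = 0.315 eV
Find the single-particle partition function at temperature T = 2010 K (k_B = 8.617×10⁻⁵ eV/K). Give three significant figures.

Z = 1.47

k_BT = 8.617×10⁻⁵ × 2010 K = 0.17320 eV.
Eᵢ/kT = 0, 1.1721, 1.8187.
Z = Σ e^(−Eᵢ/kT) = e^(−0) + e^(−1.1721) + e^(−1.8187) = 1.0000 + 0.30972 + 0.16224 = 1.4720.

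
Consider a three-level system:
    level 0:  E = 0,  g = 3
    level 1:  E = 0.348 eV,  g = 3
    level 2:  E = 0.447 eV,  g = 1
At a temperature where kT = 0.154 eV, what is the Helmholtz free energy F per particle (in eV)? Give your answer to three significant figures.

Eᵢ/kT = 0, 2.2597, 2.9026.
Z = Σ gᵢe^(−Eᵢ/kT) = 3·e^(−0) + 3·e^(−2.2597) + 1·e^(−2.9026) = 3.0000 + 0.31315 + 0.054880 = 3.3680.
F = −kT ln Z = −0.154 × ln(3.3680) = −0.154 × 1.2143 = -0.187 eV.

-0.187 eV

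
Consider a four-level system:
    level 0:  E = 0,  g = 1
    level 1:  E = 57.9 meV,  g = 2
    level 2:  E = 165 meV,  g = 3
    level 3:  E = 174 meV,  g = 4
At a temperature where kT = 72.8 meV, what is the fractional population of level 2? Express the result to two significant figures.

0.12

Eᵢ/kT = 0, 0.7953, 2.266, 2.390.
Z = Σ gᵢe^(−Eᵢ/kT) = 1·e^(−0) + 2·e^(−0.7953) + 3·e^(−2.266) + 4·e^(−2.390) = 1.000 + 0.9029 + 0.3112 + 0.3665 = 2.581.
P₂ = g₂ e^(−E₂/kT) / Z = 0.3112/2.581 = 0.12.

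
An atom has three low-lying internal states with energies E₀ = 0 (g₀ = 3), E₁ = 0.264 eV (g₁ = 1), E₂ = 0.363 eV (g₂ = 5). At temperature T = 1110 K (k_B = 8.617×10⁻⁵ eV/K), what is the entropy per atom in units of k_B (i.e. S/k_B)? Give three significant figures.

1.34

k_BT = 8.617×10⁻⁵ × 1110 K = 0.095649 eV.
Eᵢ/kT = 0, 2.7601, 3.7951.
Z = Σ gᵢe^(−Eᵢ/kT) = 3·e^(−0) + 1·e^(−2.7601) + 5·e^(−3.7951) = 3.0000 + 0.063285 + 0.11240 = 3.1757.
⟨E⟩ = Σ EᵢPᵢ = 0.018109 eV.
S/k_B = ln Z + ⟨E⟩/kT = ln(3.1757) + 0.018109/0.095649 = 1.1555 + 0.18933 = 1.34.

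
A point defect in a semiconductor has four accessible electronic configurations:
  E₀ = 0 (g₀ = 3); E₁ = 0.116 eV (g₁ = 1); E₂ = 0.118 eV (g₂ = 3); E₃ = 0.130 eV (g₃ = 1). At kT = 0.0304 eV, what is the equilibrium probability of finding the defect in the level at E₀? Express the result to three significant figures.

Eᵢ/kT = 0, 3.8158, 3.8816, 4.2763.
Z = Σ gᵢe^(−Eᵢ/kT) = 3·e^(−0) + 1·e^(−3.8158) + 3·e^(−3.8816) + 1·e^(−4.2763) = 3.0000 + 0.022020 + 0.061853 + 0.013894 = 3.0978.
P₀ = g₀ e^(−E₀/kT) / Z = 3.0000/3.0978 = 0.968.

0.968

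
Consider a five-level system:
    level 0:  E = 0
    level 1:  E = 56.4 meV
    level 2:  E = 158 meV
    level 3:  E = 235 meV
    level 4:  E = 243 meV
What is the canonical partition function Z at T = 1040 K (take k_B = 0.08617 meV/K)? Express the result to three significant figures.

k_BT = 0.08617 × 1040 K = 89.617 meV.
Eᵢ/kT = 0, 0.62934, 1.7631, 2.6223, 2.7115.
Z = Σ e^(−Eᵢ/kT) = e^(−0) + e^(−0.62934) + e^(−1.7631) + e^(−2.6223) + e^(−2.7115) = 1.0000 + 0.53294 + 0.17151 + 0.072636 + 0.066437 = 1.8435.

Z = 1.84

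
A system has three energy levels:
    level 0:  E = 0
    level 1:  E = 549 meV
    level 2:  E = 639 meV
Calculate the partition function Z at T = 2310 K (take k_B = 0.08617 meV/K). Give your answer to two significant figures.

Z = 1.1

k_BT = 0.08617 × 2310 K = 199.1 meV.
Eᵢ/kT = 0, 2.757, 3.209.
Z = Σ e^(−Eᵢ/kT) = e^(−0) + e^(−2.757) + e^(−3.209) = 1.000 + 0.06348 + 0.04040 = 1.104.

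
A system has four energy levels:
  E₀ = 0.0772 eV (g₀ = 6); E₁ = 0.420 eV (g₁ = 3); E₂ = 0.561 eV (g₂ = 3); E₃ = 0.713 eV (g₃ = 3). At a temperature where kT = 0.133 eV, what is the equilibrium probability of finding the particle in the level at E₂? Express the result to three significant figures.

0.0125

Eᵢ/kT = 0.58045, 3.1579, 4.2180, 5.3609.
Z = Σ gᵢe^(−Eᵢ/kT) = 6·e^(−0.58045) + 3·e^(−3.1579) + 3·e^(−4.2180) + 3·e^(−5.3609) = 3.3579 + 0.12754 + 0.044184 + 0.014090 = 3.5437.
P₂ = g₂ e^(−E₂/kT) / Z = 0.044184/3.5437 = 0.0125.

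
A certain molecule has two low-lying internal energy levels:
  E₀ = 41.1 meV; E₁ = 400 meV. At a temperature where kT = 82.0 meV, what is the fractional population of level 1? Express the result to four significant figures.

0.01241

Eᵢ/kT = 0.501220, 4.87805.
Z = Σ e^(−Eᵢ/kT) = e^(−0.501220) + e^(−4.87805) = 0.605791 + 0.00761184 = 0.613403.
P₁ = e^(−E₁/kT) / Z = 0.00761184/0.613403 = 0.01241.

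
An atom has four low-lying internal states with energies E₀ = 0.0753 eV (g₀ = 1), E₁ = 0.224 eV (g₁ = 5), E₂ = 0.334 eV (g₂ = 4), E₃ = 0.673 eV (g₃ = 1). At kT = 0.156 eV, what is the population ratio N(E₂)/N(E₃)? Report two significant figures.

n₂/n₃ = (g₂/g₃) exp[−(E₂−E₃)/kT] = (4/1) × exp(−(-0.339 eV)/(0.156 eV)) = (4/1) × exp(2.173) = 35.

35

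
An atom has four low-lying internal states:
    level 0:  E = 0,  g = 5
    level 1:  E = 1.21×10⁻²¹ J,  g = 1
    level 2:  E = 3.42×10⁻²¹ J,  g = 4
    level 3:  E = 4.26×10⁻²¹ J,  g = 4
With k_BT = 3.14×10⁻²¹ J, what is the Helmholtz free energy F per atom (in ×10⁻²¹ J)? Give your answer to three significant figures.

-6.55 ×10⁻²¹ J

Eᵢ/kT = 0, 0.38535, 1.0892, 1.3567.
Z = Σ gᵢe^(−Eᵢ/kT) = 5·e^(−0) + 1·e^(−0.38535) + 4·e^(−1.0892) + 4·e^(−1.3567) = 5.0000 + 0.68021 + 1.3459 + 1.0300 = 8.0561.
F = −kT ln Z = −3.14 × ln(8.0561) = −3.14 × 2.0864 = -6.55 ×10⁻²¹ J.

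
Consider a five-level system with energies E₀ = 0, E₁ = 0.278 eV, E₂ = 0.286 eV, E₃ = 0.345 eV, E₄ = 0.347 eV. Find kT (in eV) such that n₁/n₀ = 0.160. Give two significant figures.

n₁/n₀ = exp[−(E₁−E₀)/kT] = 0.160.
⇒ (E₁−E₀)/kT = ln(1/0.160) = ln(6.250) = 1.833.
kT = 0.278 eV / 1.833 = 0.15 eV.

0.15 eV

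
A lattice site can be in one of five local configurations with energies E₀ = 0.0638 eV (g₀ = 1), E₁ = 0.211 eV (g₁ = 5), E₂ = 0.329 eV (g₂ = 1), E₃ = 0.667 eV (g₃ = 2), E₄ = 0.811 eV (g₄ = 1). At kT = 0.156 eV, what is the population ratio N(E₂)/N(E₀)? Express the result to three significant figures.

n₂/n₀ = (g₂/g₀) exp[−(E₂−E₀)/kT] = (1/1) × exp(−(0.2652 eV)/(0.156 eV)) = (1/1) × exp(-1.7000) = 0.183.

0.183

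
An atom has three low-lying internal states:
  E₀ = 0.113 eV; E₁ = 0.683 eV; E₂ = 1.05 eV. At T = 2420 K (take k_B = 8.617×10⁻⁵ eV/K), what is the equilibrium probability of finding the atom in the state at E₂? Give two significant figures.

0.010

k_BT = 8.617×10⁻⁵ × 2420 K = 0.2085 eV.
Eᵢ/kT = 0.5420, 3.276, 5.036.
Z = Σ e^(−Eᵢ/kT) = e^(−0.5420) + e^(−3.276) + e^(−5.036) = 0.5816 + 0.03778 + 0.006500 = 0.6259.
P₂ = e^(−E₂/kT) / Z = 0.006500/0.6259 = 0.010.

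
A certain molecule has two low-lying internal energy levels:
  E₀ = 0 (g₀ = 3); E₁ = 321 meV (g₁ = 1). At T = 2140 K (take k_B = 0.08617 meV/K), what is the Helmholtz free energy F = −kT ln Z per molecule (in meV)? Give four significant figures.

k_BT = 0.08617 × 2140 K = 184.404 meV.
Eᵢ/kT = 0, 1.74074.
Z = Σ gᵢe^(−Eᵢ/kT) = 3·e^(−0) + 1·e^(−1.74074) = 3.00000 + 0.175391 = 3.17539.
F = −kT ln Z = −184.404 × ln(3.17539) = −184.404 × 1.15543 = -213.1 meV.

-213.1 meV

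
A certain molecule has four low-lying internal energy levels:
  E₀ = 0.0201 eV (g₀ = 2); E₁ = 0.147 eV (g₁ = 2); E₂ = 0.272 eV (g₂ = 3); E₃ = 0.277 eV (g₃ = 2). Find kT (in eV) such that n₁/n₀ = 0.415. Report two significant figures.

n₁/n₀ = (g₁/g₀) exp[−(E₁−E₀)/kT] = 0.415.
⇒ (E₁−E₀)/kT = ln((2/2)/0.415) = ln(2.410) = 0.8796.
kT = 0.1269 eV / 0.8796 = 0.14 eV.

0.14 eV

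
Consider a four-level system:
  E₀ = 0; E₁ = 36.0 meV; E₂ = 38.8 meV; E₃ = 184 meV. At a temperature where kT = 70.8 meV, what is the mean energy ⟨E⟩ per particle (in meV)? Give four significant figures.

Eᵢ/kT = 0, 0.508475, 0.548023, 2.59887.
Z = Σ e^(−Eᵢ/kT) = e^(−0) + e^(−0.508475) + e^(−0.548023) + e^(−2.59887) = 1.00000 + 0.601412 + 0.578092 + 0.0743576 = 2.25386.
⟨E⟩ = Σ Eᵢ e^(−Eᵢ/kT) / Z = (0·1.00000 + 36.0·0.601412 + 38.8·0.578092 + 184·0.0743576) / 2.25386 = 25.63 meV.

25.63 meV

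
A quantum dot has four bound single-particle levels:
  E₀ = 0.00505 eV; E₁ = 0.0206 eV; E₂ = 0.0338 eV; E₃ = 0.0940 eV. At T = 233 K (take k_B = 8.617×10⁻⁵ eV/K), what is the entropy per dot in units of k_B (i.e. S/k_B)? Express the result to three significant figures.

k_BT = 8.617×10⁻⁵ × 233 K = 0.020078 eV.
Eᵢ/kT = 0.25152, 1.0260, 1.6834, 4.6817.
Z = Σ e^(−Eᵢ/kT) = e^(−0.25152) + e^(−1.0260) + e^(−1.6834) + e^(−4.6817) = 0.77762 + 0.35844 + 0.18574 + 0.0092633 = 1.3311.
⟨E⟩ = Σ EᵢPᵢ = 0.013868 eV.
S/k_B = ln Z + ⟨E⟩/kT = ln(1.3311) + 0.013868/0.020078 = 0.28601 + 0.69071 = 0.977.

0.977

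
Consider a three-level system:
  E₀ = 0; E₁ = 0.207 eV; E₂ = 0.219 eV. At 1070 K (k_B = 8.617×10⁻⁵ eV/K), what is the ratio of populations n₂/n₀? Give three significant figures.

0.0930

k_BT = 8.617×10⁻⁵ × 1070 K = 0.092202 eV.
n₂/n₀ = exp[−(E₂−E₀)/kT] = exp(−(0.219 eV)/(0.092202 eV)) = exp(-2.3752) = 0.0930.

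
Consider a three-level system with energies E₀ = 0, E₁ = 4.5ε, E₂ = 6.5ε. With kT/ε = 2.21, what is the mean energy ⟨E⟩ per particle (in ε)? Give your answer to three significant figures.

0.786 ε

Eᵢ/kT = 0, 2.0362, 2.9412.
Z = Σ e^(−Eᵢ/kT) = e^(−0) + e^(−2.0362) + e^(−2.9412) = 1.0000 + 0.13052 + 0.052802 = 1.1833.
⟨E⟩ = Σ Eᵢ e^(−Eᵢ/kT) / Z = (0·1.0000 + 4.5·0.13052 + 6.5·0.052802) / 1.1833 = 0.786 ε.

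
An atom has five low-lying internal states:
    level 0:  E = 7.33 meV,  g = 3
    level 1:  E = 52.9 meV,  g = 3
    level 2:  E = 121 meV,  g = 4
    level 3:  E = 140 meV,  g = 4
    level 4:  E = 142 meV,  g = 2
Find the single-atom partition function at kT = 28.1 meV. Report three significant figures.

Z = 2.86

Eᵢ/kT = 0.26085, 1.8826, 4.3060, 4.9822, 5.0534.
Z = Σ gᵢe^(−Eᵢ/kT) = 3·e^(−0.26085) + 3·e^(−1.8826) + 4·e^(−4.3060) + 4·e^(−4.9822) + 2·e^(−5.0534) = 2.3112 + 0.45658 + 0.053950 + 0.027436 + 0.012775 = 2.8619.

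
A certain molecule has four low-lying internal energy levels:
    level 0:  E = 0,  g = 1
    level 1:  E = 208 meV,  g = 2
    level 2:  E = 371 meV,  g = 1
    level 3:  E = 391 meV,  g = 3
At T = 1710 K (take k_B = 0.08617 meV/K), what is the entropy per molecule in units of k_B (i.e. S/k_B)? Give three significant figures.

1.39

k_BT = 0.08617 × 1710 K = 147.35 meV.
Eᵢ/kT = 0, 1.4116, 2.5178, 2.6535.
Z = Σ gᵢe^(−Eᵢ/kT) = 1·e^(−0) + 2·e^(−1.4116) + 1·e^(−2.5178) + 3·e^(−2.6535) = 1.0000 + 0.48751 + 0.080637 + 0.21121 = 1.7794.
⟨E⟩ = Σ EᵢPᵢ = 120.21 meV.
S/k_B = ln Z + ⟨E⟩/kT = ln(1.7794) + 120.21/147.35 = 0.57628 + 0.81581 = 1.39.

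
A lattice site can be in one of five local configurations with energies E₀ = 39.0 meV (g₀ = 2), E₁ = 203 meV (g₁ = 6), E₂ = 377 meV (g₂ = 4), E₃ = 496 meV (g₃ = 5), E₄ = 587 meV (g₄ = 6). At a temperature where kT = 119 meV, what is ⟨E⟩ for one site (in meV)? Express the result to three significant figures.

144 meV

Eᵢ/kT = 0.32773, 1.7059, 3.1681, 4.1681, 4.9328.
Z = Σ gᵢe^(−Eᵢ/kT) = 2·e^(−0.32773) + 6·e^(−1.7059) + 4·e^(−3.1681) + 5·e^(−4.1681) + 6·e^(−4.9328) = 1.4411 + 1.0897 + 0.16833 + 0.077408 + 0.043238 = 2.8198.
⟨E⟩ = Σ Eᵢ gᵢe^(−Eᵢ/kT) / Z = (39.0·1.4411 + 203·1.0897 + 377·0.16833 + 496·0.077408 + 587·0.043238) / 2.8198 = 144 meV.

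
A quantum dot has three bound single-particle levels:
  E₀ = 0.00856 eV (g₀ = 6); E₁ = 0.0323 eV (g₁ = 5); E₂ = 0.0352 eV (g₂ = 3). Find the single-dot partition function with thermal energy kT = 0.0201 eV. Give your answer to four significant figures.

Z = 5.442

Eᵢ/kT = 0.425871, 1.60697, 1.75124.
Z = Σ gᵢe^(−Eᵢ/kT) = 6·e^(−0.425871) + 5·e^(−1.60697) + 3·e^(−1.75124) = 3.91920 + 1.00247 + 0.520676 = 5.44235.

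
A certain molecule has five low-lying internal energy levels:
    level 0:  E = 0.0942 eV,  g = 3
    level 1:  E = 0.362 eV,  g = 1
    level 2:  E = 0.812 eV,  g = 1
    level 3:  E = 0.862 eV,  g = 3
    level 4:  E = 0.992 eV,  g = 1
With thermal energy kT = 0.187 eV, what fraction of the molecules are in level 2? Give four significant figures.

0.006488

Eᵢ/kT = 0.503743, 1.93583, 4.34225, 4.60963, 5.30481.
Z = Σ gᵢe^(−Eᵢ/kT) = 3·e^(−0.503743) + 1·e^(−1.93583) + 1·e^(−4.34225) + 3·e^(−4.60963) + 1·e^(−5.30481) = 1.81279 + 0.144304 + 0.0130072 + 0.0298665 + 0.00496764 = 2.00494.
P₂ = g₂ e^(−E₂/kT) / Z = 0.0130072/2.00494 = 0.006488.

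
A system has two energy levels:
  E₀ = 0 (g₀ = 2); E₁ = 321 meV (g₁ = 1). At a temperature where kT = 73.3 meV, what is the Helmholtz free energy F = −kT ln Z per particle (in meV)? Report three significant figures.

Eᵢ/kT = 0, 4.3793.
Z = Σ gᵢe^(−Eᵢ/kT) = 2·e^(−0) + 1·e^(−4.3793) = 2.0000 + 0.012534 = 2.0125.
F = −kT ln Z = −73.3 × ln(2.0125) = −73.3 × 0.69938 = -51.3 meV.

-51.3 meV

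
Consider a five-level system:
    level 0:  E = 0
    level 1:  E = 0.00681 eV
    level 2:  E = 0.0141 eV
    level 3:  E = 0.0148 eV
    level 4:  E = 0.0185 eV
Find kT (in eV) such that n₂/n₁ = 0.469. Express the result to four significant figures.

0.009628 eV

n₂/n₁ = exp[−(E₂−E₁)/kT] = 0.469.
⇒ (E₂−E₁)/kT = ln(1/0.469) = ln(2.13220) = 0.757154.
kT = 0.00729 eV / 0.757154 = 0.009628 eV.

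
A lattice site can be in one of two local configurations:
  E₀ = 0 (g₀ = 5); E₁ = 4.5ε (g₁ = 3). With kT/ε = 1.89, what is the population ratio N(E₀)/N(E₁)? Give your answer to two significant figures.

n₀/n₁ = (g₀/g₁) exp[−(E₀−E₁)/kT] = (5/3) × exp(−(-4.5ε)/(1.89ε)) = (5/3) × exp(2.381) = 18.

18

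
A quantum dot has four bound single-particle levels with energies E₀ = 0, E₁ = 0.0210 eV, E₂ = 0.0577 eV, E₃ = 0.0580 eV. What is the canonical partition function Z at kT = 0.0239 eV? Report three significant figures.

Z = 1.59

Eᵢ/kT = 0, 0.87866, 2.4142, 2.4268.
Z = Σ e^(−Eᵢ/kT) = e^(−0) + e^(−0.87866) + e^(−2.4142) + e^(−2.4268) = 1.0000 + 0.41534 + 0.089439 + 0.088319 = 1.5931.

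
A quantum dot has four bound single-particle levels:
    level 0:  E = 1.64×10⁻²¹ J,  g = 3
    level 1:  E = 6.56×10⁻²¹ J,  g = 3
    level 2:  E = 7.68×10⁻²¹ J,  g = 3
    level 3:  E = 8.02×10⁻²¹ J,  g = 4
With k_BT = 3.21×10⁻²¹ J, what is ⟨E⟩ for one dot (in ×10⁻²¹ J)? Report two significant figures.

3.7 ×10⁻²¹ J

Eᵢ/kT = 0.5109, 2.044, 2.393, 2.498.
Z = Σ gᵢe^(−Eᵢ/kT) = 3·e^(−0.5109) + 3·e^(−2.044) + 3·e^(−2.393) + 4·e^(−2.498) = 1.800 + 0.3885 + 0.2741 + 0.3290 = 2.792.
⟨E⟩ = Σ Eᵢ gᵢe^(−Eᵢ/kT) / Z = (1.64·1.800 + 6.56·0.3885 + 7.68·0.2741 + 8.02·0.3290) / 2.792 = 3.7 ×10⁻²¹ J.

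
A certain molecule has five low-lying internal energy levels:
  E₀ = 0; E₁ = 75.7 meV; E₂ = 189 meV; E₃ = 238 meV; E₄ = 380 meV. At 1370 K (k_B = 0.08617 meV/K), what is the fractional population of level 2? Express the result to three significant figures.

0.106

k_BT = 0.08617 × 1370 K = 118.05 meV.
Eᵢ/kT = 0, 0.64125, 1.6010, 2.0161, 3.2190.
Z = Σ e^(−Eᵢ/kT) = e^(−0) + e^(−0.64125) + e^(−1.6010) + e^(−2.0161) + e^(−3.2190) = 1.0000 + 0.52663 + 0.20169 + 0.13317 + 0.039995 = 1.9015.
P₂ = e^(−E₂/kT) / Z = 0.20169/1.9015 = 0.106.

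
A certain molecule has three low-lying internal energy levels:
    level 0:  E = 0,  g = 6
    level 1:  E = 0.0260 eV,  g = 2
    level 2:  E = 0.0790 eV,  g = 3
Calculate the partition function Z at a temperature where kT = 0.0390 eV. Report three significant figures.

Z = 7.42

Eᵢ/kT = 0, 0.66667, 2.0256.
Z = Σ gᵢe^(−Eᵢ/kT) = 6·e^(−0) + 2·e^(−0.66667) + 3·e^(−2.0256) = 6.0000 + 1.0268 + 0.39574 = 7.4225.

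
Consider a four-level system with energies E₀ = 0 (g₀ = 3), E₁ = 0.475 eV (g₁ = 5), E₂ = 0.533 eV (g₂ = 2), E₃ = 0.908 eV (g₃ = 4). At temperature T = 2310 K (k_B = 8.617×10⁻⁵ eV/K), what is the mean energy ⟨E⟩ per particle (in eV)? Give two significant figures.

0.091 eV

k_BT = 8.617×10⁻⁵ × 2310 K = 0.1991 eV.
Eᵢ/kT = 0, 2.386, 2.677, 4.561.
Z = Σ gᵢe^(−Eᵢ/kT) = 3·e^(−0) + 5·e^(−2.386) + 2·e^(−2.677) + 4·e^(−4.561) = 3.000 + 0.4600 + 0.1375 + 0.04181 = 3.639.
⟨E⟩ = Σ Eᵢ gᵢe^(−Eᵢ/kT) / Z = (0·3.000 + 0.475·0.4600 + 0.533·0.1375 + 0.908·0.04181) / 3.639 = 0.091 eV.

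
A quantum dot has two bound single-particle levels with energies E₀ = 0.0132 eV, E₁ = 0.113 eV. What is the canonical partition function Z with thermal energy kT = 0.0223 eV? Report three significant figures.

Z = 0.560

Eᵢ/kT = 0.59193, 5.0673.
Z = Σ e^(−Eᵢ/kT) = e^(−0.59193) + e^(−5.0673) = 0.55326 + 0.0062994 = 0.55956.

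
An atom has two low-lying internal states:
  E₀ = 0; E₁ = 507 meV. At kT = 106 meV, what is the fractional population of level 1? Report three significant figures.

Eᵢ/kT = 0, 4.7830.
Z = Σ e^(−Eᵢ/kT) = e^(−0) + e^(−4.7830) = 1.0000 + 0.0083708 = 1.0084.
P₁ = e^(−E₁/kT) / Z = 0.0083708/1.0084 = 0.00830.

0.00830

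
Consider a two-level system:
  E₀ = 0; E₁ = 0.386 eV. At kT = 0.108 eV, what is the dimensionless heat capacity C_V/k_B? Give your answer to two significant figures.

0.34

Eᵢ/kT = 0, 3.574.
Z = Σ e^(−Eᵢ/kT) = e^(−0) + e^(−3.574) = 1.000 + 0.02804 = 1.028.
⟨E⟩ = 0.01053 eV, ⟨E²⟩ = 0.004064 eV².
C_V/k_B = (⟨E²⟩ − ⟨E⟩²)/(kT)² = (0.004064 − 0.0001109)/0.01166 = 0.34.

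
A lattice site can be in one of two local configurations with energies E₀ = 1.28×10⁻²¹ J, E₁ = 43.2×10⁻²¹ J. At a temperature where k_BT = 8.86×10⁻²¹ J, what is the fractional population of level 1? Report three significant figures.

0.00874

Eᵢ/kT = 0.14447, 4.8758.
Z = Σ e^(−Eᵢ/kT) = e^(−0.14447) + e^(−4.8758) = 0.86548 + 0.0076290 = 0.87311.
P₁ = e^(−E₁/kT) / Z = 0.0076290/0.87311 = 0.00874.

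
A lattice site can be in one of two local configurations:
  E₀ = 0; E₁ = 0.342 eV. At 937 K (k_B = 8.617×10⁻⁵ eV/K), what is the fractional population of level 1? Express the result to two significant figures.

k_BT = 8.617×10⁻⁵ × 937 K = 0.08074 eV.
Eᵢ/kT = 0, 4.236.
Z = Σ e^(−Eᵢ/kT) = e^(−0) + e^(−4.236) = 1.000 + 0.01447 = 1.014.
P₁ = e^(−E₁/kT) / Z = 0.01447/1.014 = 0.014.

0.014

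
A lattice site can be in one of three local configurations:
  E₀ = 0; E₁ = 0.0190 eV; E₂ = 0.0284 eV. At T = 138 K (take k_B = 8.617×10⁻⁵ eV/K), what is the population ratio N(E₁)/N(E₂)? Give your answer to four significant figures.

2.204

k_BT = 8.617×10⁻⁵ × 138 K = 0.0118915 eV.
n₁/n₂ = exp[−(E₁−E₂)/kT] = exp(−(-0.0094 eV)/(0.0118915 eV)) = exp(0.790481) = 2.204.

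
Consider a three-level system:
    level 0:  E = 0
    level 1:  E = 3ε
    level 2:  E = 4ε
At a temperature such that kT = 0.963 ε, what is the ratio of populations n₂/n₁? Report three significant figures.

0.354

n₂/n₁ = exp[−(E₂−E₁)/kT] = exp(−(1ε)/(0.963ε)) = exp(-1.0384) = 0.354.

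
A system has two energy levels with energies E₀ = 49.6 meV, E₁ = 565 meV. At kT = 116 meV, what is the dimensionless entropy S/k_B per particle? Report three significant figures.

Eᵢ/kT = 0.42759, 4.8707.
Z = Σ e^(−Eᵢ/kT) = e^(−0.42759) + e^(−4.8707) = 0.65208 + 0.0076680 = 0.65975.
⟨E⟩ = Σ EᵢPᵢ = 55.590 meV.
S/k_B = ln Z + ⟨E⟩/kT = ln(0.65975) + 55.590/116 = -0.41589 + 0.47922 = 0.0633.

0.0633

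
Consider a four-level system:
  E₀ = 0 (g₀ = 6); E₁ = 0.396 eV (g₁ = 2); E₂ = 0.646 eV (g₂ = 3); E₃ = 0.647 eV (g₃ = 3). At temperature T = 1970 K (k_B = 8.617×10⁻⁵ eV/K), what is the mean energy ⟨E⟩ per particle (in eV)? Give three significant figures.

0.0257 eV

k_BT = 8.617×10⁻⁵ × 1970 K = 0.16975 eV.
Eᵢ/kT = 0, 2.3328, 3.8056, 3.8115.
Z = Σ gᵢe^(−Eᵢ/kT) = 6·e^(−0) + 2·e^(−2.3328) + 3·e^(−3.8056) + 3·e^(−3.8115) = 6.0000 + 0.19405 + 0.066738 + 0.066345 = 6.3271.
⟨E⟩ = Σ Eᵢ gᵢe^(−Eᵢ/kT) / Z = (0·6.0000 + 0.396·0.19405 + 0.646·0.066738 + 0.647·0.066345) / 6.3271 = 0.0257 eV.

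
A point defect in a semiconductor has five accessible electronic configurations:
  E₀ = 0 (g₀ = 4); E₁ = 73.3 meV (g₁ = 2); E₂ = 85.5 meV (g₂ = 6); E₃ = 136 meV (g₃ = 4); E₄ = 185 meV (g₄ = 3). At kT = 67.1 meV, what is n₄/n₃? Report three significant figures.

n₄/n₃ = (g₄/g₃) exp[−(E₄−E₃)/kT] = (3/4) × exp(−(49 meV)/(67.1 meV)) = (3/4) × exp(-0.73025) = 0.361.

0.361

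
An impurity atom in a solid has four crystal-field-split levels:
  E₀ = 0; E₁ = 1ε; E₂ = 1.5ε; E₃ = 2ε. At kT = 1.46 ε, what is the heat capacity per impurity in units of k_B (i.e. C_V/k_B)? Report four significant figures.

Eᵢ/kT = 0, 0.684932, 1.02740, 1.36986.
Z = Σ e^(−Eᵢ/kT) = e^(−0) + e^(−0.684932) + e^(−1.02740) + e^(−1.36986) = 1.00000 + 0.504125 + 0.357936 + 0.254143 = 2.11620.
⟨E⟩ = 0.732121 ε, ⟨E²⟩ = 1.09917 ε².
C_V/k_B = (⟨E²⟩ − ⟨E⟩²)/(kT)² = (1.09917 − 0.536001)/2.13160 = 0.2642.

0.2642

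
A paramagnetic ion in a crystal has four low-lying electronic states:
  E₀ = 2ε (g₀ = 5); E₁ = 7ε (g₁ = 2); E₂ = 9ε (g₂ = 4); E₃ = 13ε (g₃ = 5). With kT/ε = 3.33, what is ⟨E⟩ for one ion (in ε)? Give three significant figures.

3.25 ε

Eᵢ/kT = 0.60060, 2.1021, 2.7027, 3.9039.
Z = Σ gᵢe^(−Eᵢ/kT) = 5·e^(−0.60060) + 2·e^(−2.1021) + 4·e^(−2.7027) + 5·e^(−3.9039) = 2.7424 + 0.24440 + 0.26810 + 0.10082 = 3.3557.
⟨E⟩ = Σ Eᵢ gᵢe^(−Eᵢ/kT) / Z = (2·2.7424 + 7·0.24440 + 9·0.26810 + 13·0.10082) / 3.3557 = 3.25 ε.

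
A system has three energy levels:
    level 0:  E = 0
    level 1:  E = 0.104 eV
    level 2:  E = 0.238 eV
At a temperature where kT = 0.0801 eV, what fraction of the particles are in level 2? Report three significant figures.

Eᵢ/kT = 0, 1.2984, 2.9713.
Z = Σ e^(−Eᵢ/kT) = e^(−0) + e^(−1.2984) + e^(−2.9713) = 1.0000 + 0.27297 + 0.051237 = 1.3242.
P₂ = e^(−E₂/kT) / Z = 0.051237/1.3242 = 0.0387.

0.0387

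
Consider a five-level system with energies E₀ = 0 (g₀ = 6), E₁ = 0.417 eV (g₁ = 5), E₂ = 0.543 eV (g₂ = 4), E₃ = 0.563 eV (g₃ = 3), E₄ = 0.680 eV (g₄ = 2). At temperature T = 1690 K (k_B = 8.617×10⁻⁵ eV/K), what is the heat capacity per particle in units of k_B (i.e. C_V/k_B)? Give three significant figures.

0.723

k_BT = 8.617×10⁻⁵ × 1690 K = 0.14563 eV.
Eᵢ/kT = 0, 2.8634, 3.7286, 3.8660, 4.6694.
Z = Σ gᵢe^(−Eᵢ/kT) = 6·e^(−0) + 5·e^(−2.8634) + 4·e^(−3.7286) + 3·e^(−3.8660) + 2·e^(−4.6694) = 6.0000 + 0.28537 + 0.096106 + 0.062826 + 0.018756 = 6.4631.
⟨E⟩ = 0.033933 eV, ⟨E²⟩ = 0.016485 eV².
C_V/k_B = (⟨E²⟩ − ⟨E⟩²)/(kT)² = (0.016485 − 0.0011514)/0.021208 = 0.723.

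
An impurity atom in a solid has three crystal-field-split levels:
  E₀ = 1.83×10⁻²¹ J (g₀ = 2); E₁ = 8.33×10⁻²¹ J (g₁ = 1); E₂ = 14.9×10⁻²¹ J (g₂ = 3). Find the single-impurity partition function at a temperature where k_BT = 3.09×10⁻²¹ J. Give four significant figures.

Eᵢ/kT = 0.592233, 2.69579, 4.82201.
Z = Σ gᵢe^(−Eᵢ/kT) = 2·e^(−0.592233) + 1·e^(−2.69579) + 3·e^(−4.82201) = 1.10618 + 0.0674890 + 0.0241518 = 1.19782.

Z = 1.198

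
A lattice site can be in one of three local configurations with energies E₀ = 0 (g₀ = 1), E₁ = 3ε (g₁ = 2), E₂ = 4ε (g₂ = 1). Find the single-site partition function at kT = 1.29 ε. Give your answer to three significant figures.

Z = 1.24

Eᵢ/kT = 0, 2.3256, 3.1008.
Z = Σ gᵢe^(−Eᵢ/kT) = 1·e^(−0) + 2·e^(−2.3256) + 1·e^(−3.1008) = 1.0000 + 0.19545 + 0.045013 = 1.2405.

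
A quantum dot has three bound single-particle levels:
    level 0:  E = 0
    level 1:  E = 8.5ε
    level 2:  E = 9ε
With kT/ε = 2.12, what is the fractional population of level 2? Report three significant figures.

Eᵢ/kT = 0, 4.0094, 4.2453.
Z = Σ e^(−Eᵢ/kT) = e^(−0) + e^(−4.0094) + e^(−4.2453) = 1.0000 + 0.018144 + 0.014331 = 1.0325.
P₂ = e^(−E₂/kT) / Z = 0.014331/1.0325 = 0.0139.

0.0139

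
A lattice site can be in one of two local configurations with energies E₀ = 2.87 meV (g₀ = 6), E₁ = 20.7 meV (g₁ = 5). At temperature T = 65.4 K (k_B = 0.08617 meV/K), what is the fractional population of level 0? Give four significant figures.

k_BT = 0.08617 × 65.4 K = 5.63552 meV.
Eᵢ/kT = 0.509270, 3.67313.
Z = Σ gᵢe^(−Eᵢ/kT) = 6·e^(−0.509270) + 5·e^(−3.67313) = 3.60560 + 0.126984 = 3.73258.
P₀ = g₀ e^(−E₀/kT) / Z = 3.60560/3.73258 = 0.9660.

0.9660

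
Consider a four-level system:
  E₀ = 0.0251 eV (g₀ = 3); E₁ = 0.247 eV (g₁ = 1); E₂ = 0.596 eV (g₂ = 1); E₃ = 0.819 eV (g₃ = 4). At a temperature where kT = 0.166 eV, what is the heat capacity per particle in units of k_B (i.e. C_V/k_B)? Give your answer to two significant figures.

0.45

Eᵢ/kT = 0.1512, 1.488, 3.590, 4.934.
Z = Σ gᵢe^(−Eᵢ/kT) = 3·e^(−0.1512) + 1·e^(−1.488) + 1·e^(−3.590) + 4·e^(−4.934) = 2.579 + 0.2258 + 0.02760 + 0.02879 = 2.861.
⟨E⟩ = 0.05611 eV, ⟨E²⟩ = 0.01556 eV².
C_V/k_B = (⟨E²⟩ − ⟨E⟩²)/(kT)² = (0.01556 − 0.003148)/0.02756 = 0.45.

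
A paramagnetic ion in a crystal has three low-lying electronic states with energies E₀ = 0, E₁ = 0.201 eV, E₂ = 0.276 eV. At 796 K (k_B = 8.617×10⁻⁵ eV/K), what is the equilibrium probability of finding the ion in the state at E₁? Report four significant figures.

0.04983

k_BT = 8.617×10⁻⁵ × 796 K = 0.0685913 eV.
Eᵢ/kT = 0, 2.93040, 4.02383.
Z = Σ e^(−Eᵢ/kT) = e^(−0) + e^(−2.93040) + e^(−4.02383) = 1.00000 + 0.0533757 + 0.0178843 = 1.07126.
P₁ = e^(−E₁/kT) / Z = 0.0533757/1.07126 = 0.04983.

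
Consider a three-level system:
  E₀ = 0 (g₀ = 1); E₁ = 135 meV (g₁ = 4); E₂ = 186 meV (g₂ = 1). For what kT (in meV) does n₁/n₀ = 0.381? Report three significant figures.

57.4 meV

n₁/n₀ = (g₁/g₀) exp[−(E₁−E₀)/kT] = 0.381.
⇒ (E₁−E₀)/kT = ln((4/1)/0.381) = ln(10.499) = 2.3513.
kT = 135 meV / 2.3513 = 57.4 meV.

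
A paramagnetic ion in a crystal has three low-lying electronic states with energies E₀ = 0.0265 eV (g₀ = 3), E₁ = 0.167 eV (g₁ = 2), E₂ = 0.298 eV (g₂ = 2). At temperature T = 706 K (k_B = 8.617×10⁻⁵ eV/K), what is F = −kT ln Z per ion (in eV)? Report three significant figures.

k_BT = 8.617×10⁻⁵ × 706 K = 0.060836 eV.
Eᵢ/kT = 0.43560, 2.7451, 4.8984.
Z = Σ gᵢe^(−Eᵢ/kT) = 3·e^(−0.43560) + 2·e^(−2.7451) + 2·e^(−4.8984) = 1.9406 + 0.12848 + 0.014917 = 2.0840.
F = −kT ln Z = −0.060836 × ln(2.0840) = −0.060836 × 0.73429 = -0.0447 eV.

-0.0447 eV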